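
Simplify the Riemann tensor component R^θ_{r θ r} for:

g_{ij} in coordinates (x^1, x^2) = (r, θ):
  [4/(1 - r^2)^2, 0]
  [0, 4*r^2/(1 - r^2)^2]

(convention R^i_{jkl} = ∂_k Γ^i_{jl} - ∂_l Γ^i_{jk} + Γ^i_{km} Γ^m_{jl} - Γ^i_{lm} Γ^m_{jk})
Non-zero Christoffel symbols (Γ^k_{ij} = Γ^k_{ji}):
Γ^r_{r r} = 2*r/(1 - r^2)
Γ^r_{θ θ} = (r^3 + r)/(r^2 - 1)
Γ^θ_{r θ} = (-r^2 - 1)/(r^3 - r)
R^θ_{r θ r} = ∂_θ Γ^θ_{r r} - ∂_r Γ^θ_{r θ} + Γ^θ_{θ m} Γ^m_{r r} - Γ^θ_{r m} Γ^m_{r θ}
  = (0) - ((r^4 + 4*r^2 - 1)/(r^3 - r)^2) + (2*(r^2 + 1)/(r^2 - 1)^2) - ((r^2 + 1)^2/(r^3 - r)^2) = -4/(r^2 - 1)^2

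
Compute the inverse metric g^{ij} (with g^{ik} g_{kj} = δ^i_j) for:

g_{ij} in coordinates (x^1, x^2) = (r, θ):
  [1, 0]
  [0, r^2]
The metric is diagonal, so g^{ij} is diagonal with entries 1/g_{ii}: diag(1, 1/(r^2)).
g^{ij}:
  [1, 0]
  [0, 1/r^2]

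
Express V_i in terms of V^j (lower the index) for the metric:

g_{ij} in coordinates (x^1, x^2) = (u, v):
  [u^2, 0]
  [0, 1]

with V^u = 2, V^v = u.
V_i = g_{ij} V^j:
V_u = (u^2)(2) + (0)(u) = 2*u^2
V_v = (0)(2) + (1)(u) = u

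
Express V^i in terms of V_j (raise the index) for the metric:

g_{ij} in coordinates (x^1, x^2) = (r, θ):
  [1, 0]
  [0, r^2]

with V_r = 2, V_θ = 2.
Inverse metric (diagonal): g^{rr} = 1, g^{θθ} = 1/r^2
V^i = g^{ij} V_j:
V^r = (1)(2) + (0)(2) = 2
V^θ = (0)(2) + (1/r^2)(2) = 2/r^2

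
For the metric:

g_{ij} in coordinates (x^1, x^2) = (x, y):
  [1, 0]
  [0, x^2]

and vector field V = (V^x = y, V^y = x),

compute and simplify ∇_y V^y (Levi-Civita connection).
Non-zero Christoffel symbols:
Γ^x_{y y} = -x
Γ^y_{x y} = 1/x
∇_y V^y = ∂_y V^y + Γ^y_{y j} V^j
  = (0) + (1/x)(y) + (0)(x)
  = y/x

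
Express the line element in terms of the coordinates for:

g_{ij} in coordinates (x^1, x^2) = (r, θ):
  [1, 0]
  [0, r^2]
ds^2 = g_{ij} dx^i dx^j; only the non-zero components contribute.
ds^2 = dr^2 + r^2 dθ^2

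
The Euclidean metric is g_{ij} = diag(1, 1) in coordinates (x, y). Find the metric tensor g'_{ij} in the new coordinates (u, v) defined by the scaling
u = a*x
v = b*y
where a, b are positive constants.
Invert the transformation: x = u/a, y = v/b
g'_{ij} = (∂x^k/∂x'^i)(∂x^l/∂x'^j) g_{kl}; with g_{kl} = δ_{kl} this is Σ_k (∂x^k/∂x'^i)(∂x^k/∂x'^j).
Jacobian: ∂x/∂u = 1/a, ∂x/∂v = 0, ∂y/∂u = 0, ∂y/∂v = 1/b
g'_{uu} = (1/a)(1/a) + (0)(0) = 1/a^2
g'_{uv} = (1/a)(0) + (0)(1/b) = 0
g'_{vv} = (0)(0) + (1/b)(1/b) = 1/b^2
g'_{ij} = diag(1/a^2, 1/b^2)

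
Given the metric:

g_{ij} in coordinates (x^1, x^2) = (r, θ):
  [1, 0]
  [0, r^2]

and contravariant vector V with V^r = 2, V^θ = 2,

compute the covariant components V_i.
V_i = g_{ij} V^j:
V_r = (1)(2) + (0)(2) = 2
V_θ = (0)(2) + (r^2)(2) = 2*r^2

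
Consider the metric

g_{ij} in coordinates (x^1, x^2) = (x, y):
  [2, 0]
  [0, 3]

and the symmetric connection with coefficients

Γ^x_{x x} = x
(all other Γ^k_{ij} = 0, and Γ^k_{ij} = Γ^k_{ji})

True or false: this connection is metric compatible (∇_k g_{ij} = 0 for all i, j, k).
Using ∇_k g_{ij} = ∂_k g_{ij} - Γ^m_{ki} g_{mj} - Γ^m_{kj} g_{im}:
∇_x g_{xx} = (0) - (2*x) - (2*x) = -4*x ≠ 0
So the connection is not metric compatible (it is not the Levi-Civita connection).
False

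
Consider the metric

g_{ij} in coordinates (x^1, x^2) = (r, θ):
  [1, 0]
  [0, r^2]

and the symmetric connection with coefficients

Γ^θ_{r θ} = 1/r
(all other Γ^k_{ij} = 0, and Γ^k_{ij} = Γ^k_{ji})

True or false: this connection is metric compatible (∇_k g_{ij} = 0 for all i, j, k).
Using ∇_k g_{ij} = ∂_k g_{ij} - Γ^m_{ki} g_{mj} - Γ^m_{kj} g_{im}:
∇_θ g_{rθ} = (0) - (r) - (0) = -r ≠ 0
So the connection is not metric compatible (it is not the Levi-Civita connection).
False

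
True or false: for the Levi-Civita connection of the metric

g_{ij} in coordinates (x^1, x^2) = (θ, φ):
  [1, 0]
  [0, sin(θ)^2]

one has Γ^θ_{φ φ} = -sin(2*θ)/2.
Γ^θ_{φ φ} = (1/2) g^{θθ} (∂_φ g_{θφ} + ∂_φ g_{θφ} - ∂_θ g_{φφ}) = (1/2)(1)((0) + (0) - (sin(2*θ))) = -sin(2*θ)/2
This equals the proposed value -sin(2*θ)/2.
True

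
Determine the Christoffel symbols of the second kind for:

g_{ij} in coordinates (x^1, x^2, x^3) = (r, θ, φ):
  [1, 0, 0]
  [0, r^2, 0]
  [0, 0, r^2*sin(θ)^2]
Using Γ^k_{ij} = (1/2) g^{km} (∂_i g_{mj} + ∂_j g_{mi} - ∂_m g_{ij}); the metric is diagonal, so only the m = k term contributes.
Non-zero symbols (using the symmetry Γ^k_{ij} = Γ^k_{ji}):
Γ^r_{θ θ} = (1/2) g^{rr} (∂_θ g_{rθ} + ∂_θ g_{rθ} - ∂_r g_{θθ}) = (1/2)(1)((0) + (0) - (2*r)) = -r
Γ^r_{φ φ} = (1/2) g^{rr} (∂_φ g_{rφ} + ∂_φ g_{rφ} - ∂_r g_{φφ}) = (1/2)(1)((0) + (0) - (2*r*sin(θ)^2)) = -r*sin(θ)^2
Γ^θ_{r θ} = (1/2) g^{θθ} (∂_r g_{θθ} + ∂_θ g_{θr} - ∂_θ g_{rθ}) = (1/2)(1/r^2)((2*r) + (0) - (0)) = 1/r
Γ^θ_{φ φ} = (1/2) g^{θθ} (∂_φ g_{θφ} + ∂_φ g_{θφ} - ∂_θ g_{φφ}) = (1/2)(1/r^2)((0) + (0) - (r^2*sin(2*θ))) = -sin(2*θ)/2
Γ^φ_{r φ} = (1/2) g^{φφ} (∂_r g_{φφ} + ∂_φ g_{φr} - ∂_φ g_{rφ}) = (1/2)(1/(r^2*sin(θ)^2))((2*r*sin(θ)^2) + (0) - (0)) = 1/r
Γ^φ_{θ φ} = (1/2) g^{φφ} (∂_θ g_{φφ} + ∂_φ g_{φθ} - ∂_φ g_{θφ}) = (1/2)(1/(r^2*sin(θ)^2))((r^2*sin(2*θ)) + (0) - (0)) = 1/tan(θ)
All other Christoffel symbols are zero.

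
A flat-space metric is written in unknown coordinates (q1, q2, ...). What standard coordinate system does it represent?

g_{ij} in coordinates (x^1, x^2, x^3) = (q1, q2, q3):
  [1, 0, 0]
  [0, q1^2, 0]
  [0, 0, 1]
The line element ds^2 = dq1^2 + q1^2 dq2^2 + dq3^2 is dr^2 + r^2 dθ^2 + dz^2 with q1 = r, q2 = θ, q3 = z.
cylindrical coordinates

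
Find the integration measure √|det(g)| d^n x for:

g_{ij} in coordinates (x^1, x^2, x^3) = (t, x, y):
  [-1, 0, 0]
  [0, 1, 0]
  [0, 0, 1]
det(g) = -1
√|det(g)| = 1
Volume element: dV = 1 dt dx dy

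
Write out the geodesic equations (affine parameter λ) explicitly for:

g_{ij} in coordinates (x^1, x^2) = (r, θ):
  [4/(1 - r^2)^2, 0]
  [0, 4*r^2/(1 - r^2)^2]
Geodesic equation: d^2x^k/dλ^2 + Γ^k_{ij} (dx^i/dλ)(dx^j/dλ) = 0.
Non-zero Christoffel symbols:
Γ^r_{r r} = 2*r/(1 - r^2)
Γ^r_{θ θ} = (r^3 + r)/(r^2 - 1)
Γ^θ_{r θ} = (-r^2 - 1)/(r^3 - r)
Substituting (the symmetric pair Γ^k_{ij}, Γ^k_{ji} combines into a factor 2):
d^2r/dλ^2 + (2*r/(1 - r^2)) (dr/dλ)^2 + ((r^3 + r)/(r^2 - 1)) (dθ/dλ)^2 = 0
d^2θ/dλ^2 + ((-2*r^2 - 2)/(r^3 - r)) (dr/dλ)(dθ/dλ) = 0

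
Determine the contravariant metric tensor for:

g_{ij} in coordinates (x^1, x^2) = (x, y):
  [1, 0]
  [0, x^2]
The metric is diagonal, so g^{ij} is diagonal with entries 1/g_{ii}: diag(1, 1/(x^2)).
g^{ij}:
  [1, 0]
  [0, 1/x^2]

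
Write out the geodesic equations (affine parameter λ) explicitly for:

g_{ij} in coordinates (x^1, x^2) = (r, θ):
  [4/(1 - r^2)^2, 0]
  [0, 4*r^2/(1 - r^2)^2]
Geodesic equation: d^2x^k/dλ^2 + Γ^k_{ij} (dx^i/dλ)(dx^j/dλ) = 0.
Non-zero Christoffel symbols:
Γ^r_{r r} = 2*r/(1 - r^2)
Γ^r_{θ θ} = (r^3 + r)/(r^2 - 1)
Γ^θ_{r θ} = (-r^2 - 1)/(r^3 - r)
Substituting (the symmetric pair Γ^k_{ij}, Γ^k_{ji} combines into a factor 2):
d^2r/dλ^2 + (2*r/(1 - r^2)) (dr/dλ)^2 + ((r^3 + r)/(r^2 - 1)) (dθ/dλ)^2 = 0
d^2θ/dλ^2 + ((-2*r^2 - 2)/(r^3 - r)) (dr/dλ)(dθ/dλ) = 0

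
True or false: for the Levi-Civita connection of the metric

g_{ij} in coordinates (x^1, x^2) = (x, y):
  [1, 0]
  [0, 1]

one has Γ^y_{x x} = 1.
Γ^y_{x x} = (1/2) g^{yy} (∂_x g_{yx} + ∂_x g_{yx} - ∂_y g_{xx}) = (1/2)(1)((0) + (0) - (0)) = 0
This differs from the proposed value 1.
False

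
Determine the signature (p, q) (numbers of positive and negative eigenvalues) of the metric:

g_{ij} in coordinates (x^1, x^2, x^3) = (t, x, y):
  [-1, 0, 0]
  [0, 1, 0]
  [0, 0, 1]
The metric is diagonal, so its eigenvalues are the diagonal entries: -1, 1, 1 (at a generic point, where coordinate-dependent entries are positive).
2 positive, 1 negative.
(2, 1) - Lorentzian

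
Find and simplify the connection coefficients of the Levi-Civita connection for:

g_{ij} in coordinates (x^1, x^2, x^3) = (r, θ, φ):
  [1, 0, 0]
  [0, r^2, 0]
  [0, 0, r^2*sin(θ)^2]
Using Γ^k_{ij} = (1/2) g^{km} (∂_i g_{mj} + ∂_j g_{mi} - ∂_m g_{ij}); the metric is diagonal, so only the m = k term contributes.
Non-zero symbols (using the symmetry Γ^k_{ij} = Γ^k_{ji}):
Γ^r_{θ θ} = (1/2) g^{rr} (∂_θ g_{rθ} + ∂_θ g_{rθ} - ∂_r g_{θθ}) = (1/2)(1)((0) + (0) - (2*r)) = -r
Γ^r_{φ φ} = (1/2) g^{rr} (∂_φ g_{rφ} + ∂_φ g_{rφ} - ∂_r g_{φφ}) = (1/2)(1)((0) + (0) - (2*r*sin(θ)^2)) = -r*sin(θ)^2
Γ^θ_{r θ} = (1/2) g^{θθ} (∂_r g_{θθ} + ∂_θ g_{θr} - ∂_θ g_{rθ}) = (1/2)(1/r^2)((2*r) + (0) - (0)) = 1/r
Γ^θ_{φ φ} = (1/2) g^{θθ} (∂_φ g_{θφ} + ∂_φ g_{θφ} - ∂_θ g_{φφ}) = (1/2)(1/r^2)((0) + (0) - (r^2*sin(2*θ))) = -sin(2*θ)/2
Γ^φ_{r φ} = (1/2) g^{φφ} (∂_r g_{φφ} + ∂_φ g_{φr} - ∂_φ g_{rφ}) = (1/2)(1/(r^2*sin(θ)^2))((2*r*sin(θ)^2) + (0) - (0)) = 1/r
Γ^φ_{θ φ} = (1/2) g^{φφ} (∂_θ g_{φφ} + ∂_φ g_{φθ} - ∂_φ g_{θφ}) = (1/2)(1/(r^2*sin(θ)^2))((r^2*sin(2*θ)) + (0) - (0)) = 1/tan(θ)
All other Christoffel symbols are zero.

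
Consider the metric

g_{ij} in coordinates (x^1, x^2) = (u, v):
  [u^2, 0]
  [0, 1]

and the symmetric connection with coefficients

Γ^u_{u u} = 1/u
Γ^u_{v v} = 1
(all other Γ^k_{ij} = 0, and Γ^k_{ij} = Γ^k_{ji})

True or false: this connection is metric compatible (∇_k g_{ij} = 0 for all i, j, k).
Using ∇_k g_{ij} = ∂_k g_{ij} - Γ^m_{ki} g_{mj} - Γ^m_{kj} g_{im}:
∇_v g_{uv} = (0) - (0) - (u^2) = -u^2 ≠ 0
So the connection is not metric compatible (it is not the Levi-Civita connection).
False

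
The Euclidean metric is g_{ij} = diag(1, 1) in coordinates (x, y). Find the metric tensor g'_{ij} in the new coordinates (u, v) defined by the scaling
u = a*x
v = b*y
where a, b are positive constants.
Invert the transformation: x = u/a, y = v/b
g'_{ij} = (∂x^k/∂x'^i)(∂x^l/∂x'^j) g_{kl}; with g_{kl} = δ_{kl} this is Σ_k (∂x^k/∂x'^i)(∂x^k/∂x'^j).
Jacobian: ∂x/∂u = 1/a, ∂x/∂v = 0, ∂y/∂u = 0, ∂y/∂v = 1/b
g'_{uu} = (1/a)(1/a) + (0)(0) = 1/a^2
g'_{uv} = (1/a)(0) + (0)(1/b) = 0
g'_{vv} = (0)(0) + (1/b)(1/b) = 1/b^2
g'_{ij} = diag(1/a^2, 1/b^2)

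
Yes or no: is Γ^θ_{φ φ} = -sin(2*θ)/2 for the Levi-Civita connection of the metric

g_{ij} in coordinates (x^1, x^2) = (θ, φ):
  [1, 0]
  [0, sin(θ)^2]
Γ^θ_{φ φ} = (1/2) g^{θθ} (∂_φ g_{θφ} + ∂_φ g_{θφ} - ∂_θ g_{φφ}) = (1/2)(1)((0) + (0) - (sin(2*θ))) = -sin(2*θ)/2
This equals the proposed value -sin(2*θ)/2.
Yes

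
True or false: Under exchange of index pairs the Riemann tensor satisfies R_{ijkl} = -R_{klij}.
The pair-exchange symmetry has a plus sign: R_{ijkl} = +R_{klij}.
False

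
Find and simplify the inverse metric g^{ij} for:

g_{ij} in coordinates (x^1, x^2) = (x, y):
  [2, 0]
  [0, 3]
The metric is diagonal, so g^{ij} is diagonal with entries 1/g_{ii}: diag(1/2, 1/3).
g^{ij}:
  [1/2, 0]
  [0, 1/3]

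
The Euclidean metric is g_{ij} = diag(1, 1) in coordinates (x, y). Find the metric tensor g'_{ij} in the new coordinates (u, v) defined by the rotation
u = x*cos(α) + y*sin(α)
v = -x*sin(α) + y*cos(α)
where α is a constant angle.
Invert the transformation: x = u*cos(α) - v*sin(α), y = u*sin(α) + v*cos(α)
g'_{ij} = (∂x^k/∂x'^i)(∂x^l/∂x'^j) g_{kl}; with g_{kl} = δ_{kl} this is Σ_k (∂x^k/∂x'^i)(∂x^k/∂x'^j).
Jacobian: ∂x/∂u = cos(α), ∂x/∂v = -sin(α), ∂y/∂u = sin(α), ∂y/∂v = cos(α)
g'_{uu} = (cos(α))(cos(α)) + (sin(α))(sin(α)) = 1
g'_{uv} = (cos(α))(-sin(α)) + (sin(α))(cos(α)) = 0
g'_{vv} = (-sin(α))(-sin(α)) + (cos(α))(cos(α)) = 1
g'_{ij} = diag(1, 1)
The Euclidean metric is invariant under rotations.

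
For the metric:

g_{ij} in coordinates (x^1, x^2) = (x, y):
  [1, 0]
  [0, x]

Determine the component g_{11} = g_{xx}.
With x^1 = x, x^2 = y, g_{11} = g_{xx} is the row-1, column-1 entry of the matrix.
g_{11} = 1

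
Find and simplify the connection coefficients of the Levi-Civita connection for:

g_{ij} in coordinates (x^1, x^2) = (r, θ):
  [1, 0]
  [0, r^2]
Using Γ^k_{ij} = (1/2) g^{km} (∂_i g_{mj} + ∂_j g_{mi} - ∂_m g_{ij}); the metric is diagonal, so only the m = k term contributes.
Non-zero symbols (using the symmetry Γ^k_{ij} = Γ^k_{ji}):
Γ^r_{θ θ} = (1/2) g^{rr} (∂_θ g_{rθ} + ∂_θ g_{rθ} - ∂_r g_{θθ}) = (1/2)(1)((0) + (0) - (2*r)) = -r
Γ^θ_{r θ} = (1/2) g^{θθ} (∂_r g_{θθ} + ∂_θ g_{θr} - ∂_θ g_{rθ}) = (1/2)(1/r^2)((2*r) + (0) - (0)) = 1/r
All other Christoffel symbols are zero.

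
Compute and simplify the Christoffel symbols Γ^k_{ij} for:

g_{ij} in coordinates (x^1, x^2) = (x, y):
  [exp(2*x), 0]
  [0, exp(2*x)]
Using Γ^k_{ij} = (1/2) g^{km} (∂_i g_{mj} + ∂_j g_{mi} - ∂_m g_{ij}); the metric is diagonal, so only the m = k term contributes.
Non-zero symbols (using the symmetry Γ^k_{ij} = Γ^k_{ji}):
Γ^x_{x x} = (1/2) g^{xx} (∂_x g_{xx} + ∂_x g_{xx} - ∂_x g_{xx}) = (1/2)(exp(-2*x))((2*exp(2*x)) + (2*exp(2*x)) - (2*exp(2*x))) = 1
Γ^x_{y y} = (1/2) g^{xx} (∂_y g_{xy} + ∂_y g_{xy} - ∂_x g_{yy}) = (1/2)(exp(-2*x))((0) + (0) - (2*exp(2*x))) = -1
Γ^y_{x y} = (1/2) g^{yy} (∂_x g_{yy} + ∂_y g_{yx} - ∂_y g_{xy}) = (1/2)(exp(-2*x))((2*exp(2*x)) + (0) - (0)) = 1
All other Christoffel symbols are zero.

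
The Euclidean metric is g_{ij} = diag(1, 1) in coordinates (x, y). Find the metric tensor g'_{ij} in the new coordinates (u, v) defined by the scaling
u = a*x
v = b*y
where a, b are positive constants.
Invert the transformation: x = u/a, y = v/b
g'_{ij} = (∂x^k/∂x'^i)(∂x^l/∂x'^j) g_{kl}; with g_{kl} = δ_{kl} this is Σ_k (∂x^k/∂x'^i)(∂x^k/∂x'^j).
Jacobian: ∂x/∂u = 1/a, ∂x/∂v = 0, ∂y/∂u = 0, ∂y/∂v = 1/b
g'_{uu} = (1/a)(1/a) + (0)(0) = 1/a^2
g'_{uv} = (1/a)(0) + (0)(1/b) = 0
g'_{vv} = (0)(0) + (1/b)(1/b) = 1/b^2
g'_{ij} = diag(1/a^2, 1/b^2)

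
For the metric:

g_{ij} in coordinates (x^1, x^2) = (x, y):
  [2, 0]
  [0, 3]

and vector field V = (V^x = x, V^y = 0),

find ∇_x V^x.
All Christoffel symbols are zero.
∇_x V^x = ∂_x V^x + Γ^x_{x j} V^j
  = (1) + (0)(x) + (0)(0)
  = 1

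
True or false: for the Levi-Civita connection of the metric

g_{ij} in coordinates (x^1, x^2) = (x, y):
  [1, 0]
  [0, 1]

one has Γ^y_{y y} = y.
Γ^y_{y y} = (1/2) g^{yy} (∂_y g_{yy} + ∂_y g_{yy} - ∂_y g_{yy}) = (1/2)(1)((0) + (0) - (0)) = 0
This differs from the proposed value y.
False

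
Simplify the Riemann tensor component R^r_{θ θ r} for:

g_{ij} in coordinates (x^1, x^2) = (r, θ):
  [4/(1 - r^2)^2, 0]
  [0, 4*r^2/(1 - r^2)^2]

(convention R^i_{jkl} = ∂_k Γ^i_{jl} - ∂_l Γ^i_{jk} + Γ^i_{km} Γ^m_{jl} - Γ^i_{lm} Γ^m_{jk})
Non-zero Christoffel symbols (Γ^k_{ij} = Γ^k_{ji}):
Γ^r_{r r} = 2*r/(1 - r^2)
Γ^r_{θ θ} = (r^3 + r)/(r^2 - 1)
Γ^θ_{r θ} = (-r^2 - 1)/(r^3 - r)
R^r_{θ θ r} = ∂_θ Γ^r_{θ r} - ∂_r Γ^r_{θ θ} + Γ^r_{θ m} Γ^m_{θ r} - Γ^r_{r m} Γ^m_{θ θ}
  = (0) - ((r^4 - 4*r^2 - 1)/(r^2 - 1)^2) + (-(r^2 + 1)^2/(r^2 - 1)^2) - (-2*r^2*(r^2 + 1)/(r^2 - 1)^2) = 4*r^2/(r^2 - 1)^2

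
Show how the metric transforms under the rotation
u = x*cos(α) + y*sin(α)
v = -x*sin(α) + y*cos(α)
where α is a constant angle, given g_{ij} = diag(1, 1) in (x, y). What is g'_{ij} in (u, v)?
Invert the transformation: x = u*cos(α) - v*sin(α), y = u*sin(α) + v*cos(α)
g'_{ij} = (∂x^k/∂x'^i)(∂x^l/∂x'^j) g_{kl}; with g_{kl} = δ_{kl} this is Σ_k (∂x^k/∂x'^i)(∂x^k/∂x'^j).
Jacobian: ∂x/∂u = cos(α), ∂x/∂v = -sin(α), ∂y/∂u = sin(α), ∂y/∂v = cos(α)
g'_{uu} = (cos(α))(cos(α)) + (sin(α))(sin(α)) = 1
g'_{uv} = (cos(α))(-sin(α)) + (sin(α))(cos(α)) = 0
g'_{vv} = (-sin(α))(-sin(α)) + (cos(α))(cos(α)) = 1
g'_{ij} = diag(1, 1)
The Euclidean metric is invariant under rotations.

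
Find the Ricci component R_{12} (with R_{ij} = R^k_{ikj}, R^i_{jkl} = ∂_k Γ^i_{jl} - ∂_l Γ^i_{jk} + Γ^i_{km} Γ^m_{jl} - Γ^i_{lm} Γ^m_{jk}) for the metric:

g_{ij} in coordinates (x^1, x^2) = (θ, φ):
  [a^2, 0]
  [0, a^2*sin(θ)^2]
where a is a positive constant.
Non-zero Christoffel symbols (Γ^k_{ij} = Γ^k_{ji}):
Γ^θ_{φ φ} = -sin(2*θ)/2
Γ^φ_{θ φ} = 1/tan(θ)
R^θ_{θ θ φ} = 0 (a repeated index in an antisymmetric pair)
R^φ_{θ φ φ} = 0 (a repeated index in an antisymmetric pair)
R_{θφ} = R^θ_{θ θ φ} + R^φ_{θ φ φ} = (0) + (0) = 0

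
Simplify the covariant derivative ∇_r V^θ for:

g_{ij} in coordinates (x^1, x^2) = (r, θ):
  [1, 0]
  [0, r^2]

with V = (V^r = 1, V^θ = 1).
Non-zero Christoffel symbols:
Γ^r_{θ θ} = -r
Γ^θ_{r θ} = 1/r
∇_r V^θ = ∂_r V^θ + Γ^θ_{r j} V^j
  = (0) + (0)(1) + (1/r)(1)
  = 1/r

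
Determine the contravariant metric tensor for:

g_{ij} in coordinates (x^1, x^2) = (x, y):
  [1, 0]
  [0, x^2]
The metric is diagonal, so g^{ij} is diagonal with entries 1/g_{ii}: diag(1, 1/(x^2)).
g^{ij}:
  [1, 0]
  [0, 1/x^2]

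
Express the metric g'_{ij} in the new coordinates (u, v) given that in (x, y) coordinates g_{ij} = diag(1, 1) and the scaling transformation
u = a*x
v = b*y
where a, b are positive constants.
Invert the transformation: x = u/a, y = v/b
g'_{ij} = (∂x^k/∂x'^i)(∂x^l/∂x'^j) g_{kl}; with g_{kl} = δ_{kl} this is Σ_k (∂x^k/∂x'^i)(∂x^k/∂x'^j).
Jacobian: ∂x/∂u = 1/a, ∂x/∂v = 0, ∂y/∂u = 0, ∂y/∂v = 1/b
g'_{uu} = (1/a)(1/a) + (0)(0) = 1/a^2
g'_{uv} = (1/a)(0) + (0)(1/b) = 0
g'_{vv} = (0)(0) + (1/b)(1/b) = 1/b^2
g'_{ij} = diag(1/a^2, 1/b^2)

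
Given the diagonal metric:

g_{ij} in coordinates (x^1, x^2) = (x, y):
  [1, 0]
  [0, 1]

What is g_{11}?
With x^1 = x, x^2 = y, g_{11} = g_{xx} is the row-1, column-1 entry of the matrix.
g_{11} = 1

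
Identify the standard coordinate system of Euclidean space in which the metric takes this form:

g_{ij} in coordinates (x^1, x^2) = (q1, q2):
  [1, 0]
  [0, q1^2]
The line element ds^2 = dq1^2 + q1^2 dq2^2 is dr^2 + r^2 dθ^2 with q1 = r, q2 = θ.
polar coordinates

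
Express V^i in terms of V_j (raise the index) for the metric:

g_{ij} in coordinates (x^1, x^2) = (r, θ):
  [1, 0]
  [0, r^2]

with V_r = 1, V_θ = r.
Inverse metric (diagonal): g^{rr} = 1, g^{θθ} = 1/r^2
V^i = g^{ij} V_j:
V^r = (1)(1) + (0)(r) = 1
V^θ = (0)(1) + (1/r^2)(r) = 1/r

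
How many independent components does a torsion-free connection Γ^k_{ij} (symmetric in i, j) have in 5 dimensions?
Γ^k_{ij} has n choices for the upper index and n(n+1)/2 independent symmetric lower index pairs.
Total = 5 × 5×6/2 = 5 × 15 = 75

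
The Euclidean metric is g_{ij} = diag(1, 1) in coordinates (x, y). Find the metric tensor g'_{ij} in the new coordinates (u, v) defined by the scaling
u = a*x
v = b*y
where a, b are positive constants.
Invert the transformation: x = u/a, y = v/b
g'_{ij} = (∂x^k/∂x'^i)(∂x^l/∂x'^j) g_{kl}; with g_{kl} = δ_{kl} this is Σ_k (∂x^k/∂x'^i)(∂x^k/∂x'^j).
Jacobian: ∂x/∂u = 1/a, ∂x/∂v = 0, ∂y/∂u = 0, ∂y/∂v = 1/b
g'_{uu} = (1/a)(1/a) + (0)(0) = 1/a^2
g'_{uv} = (1/a)(0) + (0)(1/b) = 0
g'_{vv} = (0)(0) + (1/b)(1/b) = 1/b^2
g'_{ij} = diag(1/a^2, 1/b^2)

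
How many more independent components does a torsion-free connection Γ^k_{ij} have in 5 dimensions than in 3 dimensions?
Independent components in n dimensions: n × n(n+1)/2 = n^2(n+1)/2.
5D: 5 × 15 = 75
3D: 3 × 6 = 18
Difference = 75 - 18 = 57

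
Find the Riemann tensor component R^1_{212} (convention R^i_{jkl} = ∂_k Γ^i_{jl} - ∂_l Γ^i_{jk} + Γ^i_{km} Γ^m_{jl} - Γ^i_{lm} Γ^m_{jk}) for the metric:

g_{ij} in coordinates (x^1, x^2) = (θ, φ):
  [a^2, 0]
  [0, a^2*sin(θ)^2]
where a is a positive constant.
Non-zero Christoffel symbols (Γ^k_{ij} = Γ^k_{ji}):
Γ^θ_{φ φ} = -sin(2*θ)/2
Γ^φ_{θ φ} = 1/tan(θ)
R^θ_{φ θ φ} = ∂_θ Γ^θ_{φ φ} - ∂_φ Γ^θ_{φ θ} + Γ^θ_{θ m} Γ^m_{φ φ} - Γ^θ_{φ m} Γ^m_{φ θ}
  = (-cos(2*θ)) - (0) + (0) - (-cos(θ)^2) = sin(θ)^2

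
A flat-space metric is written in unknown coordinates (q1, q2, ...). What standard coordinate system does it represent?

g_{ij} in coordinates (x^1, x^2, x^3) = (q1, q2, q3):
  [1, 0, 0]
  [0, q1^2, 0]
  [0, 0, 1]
The line element ds^2 = dq1^2 + q1^2 dq2^2 + dq3^2 is dr^2 + r^2 dθ^2 + dz^2 with q1 = r, q2 = θ, q3 = z.
cylindrical coordinates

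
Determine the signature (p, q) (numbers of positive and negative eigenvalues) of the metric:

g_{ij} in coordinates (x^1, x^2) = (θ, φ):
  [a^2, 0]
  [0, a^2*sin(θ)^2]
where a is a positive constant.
The metric is diagonal, so its eigenvalues are the diagonal entries: a^2, a^2*sin(θ)^2 (at a generic point, where coordinate-dependent entries are positive).
2 positive, 0 negative.
(2, 0) - Riemannian (positive definite)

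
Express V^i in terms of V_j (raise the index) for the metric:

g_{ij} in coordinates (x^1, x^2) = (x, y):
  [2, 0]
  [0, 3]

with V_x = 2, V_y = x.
Inverse metric (diagonal): g^{xx} = 1/2, g^{yy} = 1/3
V^i = g^{ij} V_j:
V^x = (1/2)(2) + (0)(x) = 1
V^y = (0)(2) + (1/3)(x) = x/3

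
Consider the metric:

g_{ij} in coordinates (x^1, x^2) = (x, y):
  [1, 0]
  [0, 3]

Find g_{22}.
With x^1 = x, x^2 = y, g_{22} = g_{yy} is the row-2, column-2 entry of the matrix.
g_{22} = 3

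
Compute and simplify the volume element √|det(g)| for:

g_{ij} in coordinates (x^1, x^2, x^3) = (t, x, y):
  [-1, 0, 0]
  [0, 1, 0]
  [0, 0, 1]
det(g) = -1
√|det(g)| = 1
Volume element: dV = 1 dt dx dy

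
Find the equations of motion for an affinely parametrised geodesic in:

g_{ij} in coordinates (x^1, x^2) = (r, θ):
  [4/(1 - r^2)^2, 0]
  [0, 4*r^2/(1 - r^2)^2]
Geodesic equation: d^2x^k/dλ^2 + Γ^k_{ij} (dx^i/dλ)(dx^j/dλ) = 0.
Non-zero Christoffel symbols:
Γ^r_{r r} = 2*r/(1 - r^2)
Γ^r_{θ θ} = (r^3 + r)/(r^2 - 1)
Γ^θ_{r θ} = (-r^2 - 1)/(r^3 - r)
Substituting (the symmetric pair Γ^k_{ij}, Γ^k_{ji} combines into a factor 2):
d^2r/dλ^2 + (2*r/(1 - r^2)) (dr/dλ)^2 + ((r^3 + r)/(r^2 - 1)) (dθ/dλ)^2 = 0
d^2θ/dλ^2 + ((-2*r^2 - 2)/(r^3 - r)) (dr/dλ)(dθ/dλ) = 0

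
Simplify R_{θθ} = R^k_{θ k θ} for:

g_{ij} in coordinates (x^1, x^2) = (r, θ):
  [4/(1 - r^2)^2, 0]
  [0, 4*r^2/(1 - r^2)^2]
Non-zero Christoffel symbols (Γ^k_{ij} = Γ^k_{ji}):
Γ^r_{r r} = 2*r/(1 - r^2)
Γ^r_{θ θ} = (r^3 + r)/(r^2 - 1)
Γ^θ_{r θ} = (-r^2 - 1)/(r^3 - r)
R^r_{θ r θ} = ∂_r Γ^r_{θ θ} - ∂_θ Γ^r_{θ r} + Γ^r_{r m} Γ^m_{θ θ} - Γ^r_{θ m} Γ^m_{θ r}
  = ((r^4 - 4*r^2 - 1)/(r^2 - 1)^2) - (0) + (-2*r^2*(r^2 + 1)/(r^2 - 1)^2) - (-(r^2 + 1)^2/(r^2 - 1)^2) = -4*r^2/(r^2 - 1)^2
R^θ_{θ θ θ} = 0 (a repeated index in an antisymmetric pair)
R_{θθ} = R^r_{θ r θ} + R^θ_{θ θ θ} = (-4*r^2/(r^2 - 1)^2) + (0) = -4*r^2/(r^2 - 1)^2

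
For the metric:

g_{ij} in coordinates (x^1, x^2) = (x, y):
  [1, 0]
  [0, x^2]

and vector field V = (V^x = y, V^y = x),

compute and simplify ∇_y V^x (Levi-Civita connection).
Non-zero Christoffel symbols:
Γ^x_{y y} = -x
Γ^y_{x y} = 1/x
∇_y V^x = ∂_y V^x + Γ^x_{y j} V^j
  = (1) + (0)(y) + (-x)(x)
  = 1 - x^2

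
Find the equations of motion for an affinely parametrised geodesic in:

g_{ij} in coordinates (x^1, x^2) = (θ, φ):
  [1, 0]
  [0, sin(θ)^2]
Geodesic equation: d^2x^k/dλ^2 + Γ^k_{ij} (dx^i/dλ)(dx^j/dλ) = 0.
Non-zero Christoffel symbols:
Γ^θ_{φ φ} = -sin(2*θ)/2
Γ^φ_{θ φ} = 1/tan(θ)
Substituting (the symmetric pair Γ^k_{ij}, Γ^k_{ji} combines into a factor 2):
d^2θ/dλ^2 - (sin(2*θ)/2) (dφ/dλ)^2 = 0
d^2φ/dλ^2 + (2/tan(θ)) (dθ/dλ)(dφ/dλ) = 0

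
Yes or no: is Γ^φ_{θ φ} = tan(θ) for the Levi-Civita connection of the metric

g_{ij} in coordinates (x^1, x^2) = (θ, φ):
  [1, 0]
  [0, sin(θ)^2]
Γ^φ_{θ φ} = (1/2) g^{φφ} (∂_θ g_{φφ} + ∂_φ g_{φθ} - ∂_φ g_{θφ}) = (1/2)(1/sin(θ)^2)((sin(2*θ)) + (0) - (0)) = 1/tan(θ)
This differs from the proposed value tan(θ).
No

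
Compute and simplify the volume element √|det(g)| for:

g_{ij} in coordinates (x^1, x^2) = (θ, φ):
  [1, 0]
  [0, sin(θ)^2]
det(g) = sin(θ)^2
√|det(g)| = sin(θ) (taking 0 < θ < π so that |sin(θ)| = sin(θ))
Volume element: dV = sin(θ) dθ dφ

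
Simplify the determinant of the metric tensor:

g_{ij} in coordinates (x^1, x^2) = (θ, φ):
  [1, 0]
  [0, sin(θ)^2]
For a 2×2 metric: det(g) = g_{11}·g_{22} - g_{12}·g_{21}
= (1)·(sin(θ)^2) - (0)·(0)
= sin(θ)^2 - 0
det(g) = sin(θ)^2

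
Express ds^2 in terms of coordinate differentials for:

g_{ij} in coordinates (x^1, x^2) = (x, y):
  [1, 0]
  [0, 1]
ds^2 = g_{ij} dx^i dx^j; only the non-zero components contribute.
ds^2 = dx^2 + dy^2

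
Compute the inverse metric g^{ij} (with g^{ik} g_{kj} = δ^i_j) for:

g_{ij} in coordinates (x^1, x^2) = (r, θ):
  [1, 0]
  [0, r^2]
The metric is diagonal, so g^{ij} is diagonal with entries 1/g_{ii}: diag(1, 1/(r^2)).
g^{ij}:
  [1, 0]
  [0, 1/r^2]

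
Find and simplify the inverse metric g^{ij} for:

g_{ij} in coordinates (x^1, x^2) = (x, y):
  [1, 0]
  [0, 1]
The metric is diagonal, so g^{ij} is diagonal with entries 1/g_{ii}: diag(1, 1).
g^{ij}:
  [1, 0]
  [0, 1]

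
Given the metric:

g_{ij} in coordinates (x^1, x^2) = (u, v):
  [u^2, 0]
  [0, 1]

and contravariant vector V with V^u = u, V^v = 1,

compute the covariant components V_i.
V_i = g_{ij} V^j:
V_u = (u^2)(u) + (0)(1) = u^3
V_v = (0)(u) + (1)(1) = 1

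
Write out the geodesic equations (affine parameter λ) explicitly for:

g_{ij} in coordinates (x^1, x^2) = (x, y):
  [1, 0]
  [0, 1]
Geodesic equation: d^2x^k/dλ^2 + Γ^k_{ij} (dx^i/dλ)(dx^j/dλ) = 0.
All Christoffel symbols vanish, so the geodesics are straight lines:
d^2x/dλ^2 = 0
d^2y/dλ^2 = 0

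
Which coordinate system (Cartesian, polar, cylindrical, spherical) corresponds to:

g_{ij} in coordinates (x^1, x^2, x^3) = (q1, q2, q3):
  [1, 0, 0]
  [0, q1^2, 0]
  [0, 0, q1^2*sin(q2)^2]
The line element ds^2 = dq1^2 + q1^2 dq2^2 + q1^2 sin(q2)^2 dq3^2 is dr^2 + r^2 dθ^2 + r^2 sin(θ)^2 dφ^2 with q1 = r, q2 = θ, q3 = φ.
spherical coordinates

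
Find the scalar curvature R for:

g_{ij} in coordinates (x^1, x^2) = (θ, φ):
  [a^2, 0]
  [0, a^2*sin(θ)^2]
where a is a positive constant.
Non-zero Christoffel symbols (Γ^k_{ij} = Γ^k_{ji}):
Γ^θ_{φ φ} = -sin(2*θ)/2
Γ^φ_{θ φ} = 1/tan(θ)
Ricci tensor (R_{ij} = R^k_{ikj}): R_{θθ} = 1, R_{θφ} = 0, R_{φφ} = sin(θ)^2
Inverse metric: g^{θθ} = 1/a^2, g^{φφ} = 1/(a^2*sin(θ)^2)
R = g^{ij} R_{ij} = (1/a^2)(1) + (1/(a^2*sin(θ)^2))(sin(θ)^2) = 2/a^2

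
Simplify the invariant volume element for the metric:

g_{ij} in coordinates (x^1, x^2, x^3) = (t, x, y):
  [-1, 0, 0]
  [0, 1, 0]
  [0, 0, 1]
det(g) = -1
√|det(g)| = 1
Volume element: dV = 1 dt dx dy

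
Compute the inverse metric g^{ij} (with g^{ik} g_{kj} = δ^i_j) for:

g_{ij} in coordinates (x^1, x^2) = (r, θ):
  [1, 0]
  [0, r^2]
The metric is diagonal, so g^{ij} is diagonal with entries 1/g_{ii}: diag(1, 1/(r^2)).
g^{ij}:
  [1, 0]
  [0, 1/r^2]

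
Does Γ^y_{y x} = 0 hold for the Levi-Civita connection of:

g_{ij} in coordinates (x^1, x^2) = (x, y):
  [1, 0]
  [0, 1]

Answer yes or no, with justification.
Γ^y_{y x} = (1/2) g^{yy} (∂_y g_{yx} + ∂_x g_{yy} - ∂_y g_{yx}) = (1/2)(1)((0) + (0) - (0)) = 0
This equals the proposed value 0.
Yes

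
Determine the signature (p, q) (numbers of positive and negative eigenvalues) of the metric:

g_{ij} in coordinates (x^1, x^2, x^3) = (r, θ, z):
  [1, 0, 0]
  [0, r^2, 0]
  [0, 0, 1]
The metric is diagonal, so its eigenvalues are the diagonal entries: 1, r^2, 1 (at a generic point, where coordinate-dependent entries are positive).
3 positive, 0 negative.
(3, 0) - Riemannian (positive definite)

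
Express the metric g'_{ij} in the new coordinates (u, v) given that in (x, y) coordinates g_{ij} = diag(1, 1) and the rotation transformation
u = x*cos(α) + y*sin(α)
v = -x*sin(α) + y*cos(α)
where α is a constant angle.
Invert the transformation: x = u*cos(α) - v*sin(α), y = u*sin(α) + v*cos(α)
g'_{ij} = (∂x^k/∂x'^i)(∂x^l/∂x'^j) g_{kl}; with g_{kl} = δ_{kl} this is Σ_k (∂x^k/∂x'^i)(∂x^k/∂x'^j).
Jacobian: ∂x/∂u = cos(α), ∂x/∂v = -sin(α), ∂y/∂u = sin(α), ∂y/∂v = cos(α)
g'_{uu} = (cos(α))(cos(α)) + (sin(α))(sin(α)) = 1
g'_{uv} = (cos(α))(-sin(α)) + (sin(α))(cos(α)) = 0
g'_{vv} = (-sin(α))(-sin(α)) + (cos(α))(cos(α)) = 1
g'_{ij} = diag(1, 1)
The Euclidean metric is invariant under rotations.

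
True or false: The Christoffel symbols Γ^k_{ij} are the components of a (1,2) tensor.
Under a change of coordinates Γ picks up an inhomogeneous term ∂²x/∂x'∂x'; e.g. Γ = 0 in Cartesian coordinates but Γ^r_{θθ} = -r in polar coordinates on the same flat plane.
False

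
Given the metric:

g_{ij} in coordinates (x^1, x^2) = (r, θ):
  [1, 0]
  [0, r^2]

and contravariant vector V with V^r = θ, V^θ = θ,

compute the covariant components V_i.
V_i = g_{ij} V^j:
V_r = (1)(θ) + (0)(θ) = θ
V_θ = (0)(θ) + (r^2)(θ) = r^2*θ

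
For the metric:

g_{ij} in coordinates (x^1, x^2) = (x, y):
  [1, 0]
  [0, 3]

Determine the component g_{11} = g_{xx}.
With x^1 = x, x^2 = y, g_{11} = g_{xx} is the row-1, column-1 entry of the matrix.
g_{11} = 1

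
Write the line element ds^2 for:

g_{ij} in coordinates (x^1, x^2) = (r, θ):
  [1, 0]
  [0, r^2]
ds^2 = g_{ij} dx^i dx^j; only the non-zero components contribute.
ds^2 = dr^2 + r^2 dθ^2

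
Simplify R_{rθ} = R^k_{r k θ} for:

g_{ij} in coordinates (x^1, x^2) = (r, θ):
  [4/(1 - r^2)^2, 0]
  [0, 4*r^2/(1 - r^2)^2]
Non-zero Christoffel symbols (Γ^k_{ij} = Γ^k_{ji}):
Γ^r_{r r} = 2*r/(1 - r^2)
Γ^r_{θ θ} = (r^3 + r)/(r^2 - 1)
Γ^θ_{r θ} = (-r^2 - 1)/(r^3 - r)
R^r_{r r θ} = 0 (a repeated index in an antisymmetric pair)
R^θ_{r θ θ} = 0 (a repeated index in an antisymmetric pair)
R_{rθ} = R^r_{r r θ} + R^θ_{r θ θ} = (0) + (0) = 0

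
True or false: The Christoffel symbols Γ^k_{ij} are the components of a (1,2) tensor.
Under a change of coordinates Γ picks up an inhomogeneous term ∂²x/∂x'∂x'; e.g. Γ = 0 in Cartesian coordinates but Γ^r_{θθ} = -r in polar coordinates on the same flat plane.
False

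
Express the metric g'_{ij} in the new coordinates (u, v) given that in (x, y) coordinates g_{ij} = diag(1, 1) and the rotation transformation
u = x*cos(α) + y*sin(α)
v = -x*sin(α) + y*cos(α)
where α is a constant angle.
Invert the transformation: x = u*cos(α) - v*sin(α), y = u*sin(α) + v*cos(α)
g'_{ij} = (∂x^k/∂x'^i)(∂x^l/∂x'^j) g_{kl}; with g_{kl} = δ_{kl} this is Σ_k (∂x^k/∂x'^i)(∂x^k/∂x'^j).
Jacobian: ∂x/∂u = cos(α), ∂x/∂v = -sin(α), ∂y/∂u = sin(α), ∂y/∂v = cos(α)
g'_{uu} = (cos(α))(cos(α)) + (sin(α))(sin(α)) = 1
g'_{uv} = (cos(α))(-sin(α)) + (sin(α))(cos(α)) = 0
g'_{vv} = (-sin(α))(-sin(α)) + (cos(α))(cos(α)) = 1
g'_{ij} = diag(1, 1)
The Euclidean metric is invariant under rotations.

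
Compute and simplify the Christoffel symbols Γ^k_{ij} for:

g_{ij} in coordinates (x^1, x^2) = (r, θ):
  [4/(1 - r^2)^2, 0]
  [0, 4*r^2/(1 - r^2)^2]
Using Γ^k_{ij} = (1/2) g^{km} (∂_i g_{mj} + ∂_j g_{mi} - ∂_m g_{ij}); the metric is diagonal, so only the m = k term contributes.
Non-zero symbols (using the symmetry Γ^k_{ij} = Γ^k_{ji}):
Γ^r_{r r} = (1/2) g^{rr} (∂_r g_{rr} + ∂_r g_{rr} - ∂_r g_{rr}) = (1/2)((1 - r^2)^2/4)((16*r/(1 - r^2)^3) + (16*r/(1 - r^2)^3) - (16*r/(1 - r^2)^3)) = 2*r/(1 - r^2)
Γ^r_{θ θ} = (1/2) g^{rr} (∂_θ g_{rθ} + ∂_θ g_{rθ} - ∂_r g_{θθ}) = (1/2)((1 - r^2)^2/4)((0) + (0) - (-8*(r^3 + r)/(r^2 - 1)^3)) = (r^3 + r)/(r^2 - 1)
Γ^θ_{r θ} = (1/2) g^{θθ} (∂_r g_{θθ} + ∂_θ g_{θr} - ∂_θ g_{rθ}) = (1/2)((1 - r^2)^2/(4*r^2))((-8*(r^3 + r)/(r^2 - 1)^3) + (0) - (0)) = (-r^2 - 1)/(r^3 - r)
All other Christoffel symbols are zero.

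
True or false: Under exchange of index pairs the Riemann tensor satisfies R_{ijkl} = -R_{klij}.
The pair-exchange symmetry has a plus sign: R_{ijkl} = +R_{klij}.
False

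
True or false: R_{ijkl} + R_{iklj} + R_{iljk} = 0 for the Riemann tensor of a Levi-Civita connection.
This is the first (algebraic) Bianchi identity.
True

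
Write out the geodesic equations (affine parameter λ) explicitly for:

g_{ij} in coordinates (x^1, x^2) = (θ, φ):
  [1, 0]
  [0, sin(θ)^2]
Geodesic equation: d^2x^k/dλ^2 + Γ^k_{ij} (dx^i/dλ)(dx^j/dλ) = 0.
Non-zero Christoffel symbols:
Γ^θ_{φ φ} = -sin(2*θ)/2
Γ^φ_{θ φ} = 1/tan(θ)
Substituting (the symmetric pair Γ^k_{ij}, Γ^k_{ji} combines into a factor 2):
d^2θ/dλ^2 - (sin(2*θ)/2) (dφ/dλ)^2 = 0
d^2φ/dλ^2 + (2/tan(θ)) (dθ/dλ)(dφ/dλ) = 0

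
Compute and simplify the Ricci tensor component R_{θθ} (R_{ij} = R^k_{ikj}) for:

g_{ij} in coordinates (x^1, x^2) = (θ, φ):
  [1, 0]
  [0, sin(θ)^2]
Non-zero Christoffel symbols (Γ^k_{ij} = Γ^k_{ji}):
Γ^θ_{φ φ} = -sin(2*θ)/2
Γ^φ_{θ φ} = 1/tan(θ)
R^θ_{θ θ θ} = 0 (a repeated index in an antisymmetric pair)
R^φ_{θ φ θ} = ∂_φ Γ^φ_{θ θ} - ∂_θ Γ^φ_{θ φ} + Γ^φ_{φ m} Γ^m_{θ θ} - Γ^φ_{θ m} Γ^m_{θ φ}
  = (0) - (-1/sin(θ)^2) + (0) - (1/tan(θ)^2) = 1
R_{θθ} = R^θ_{θ θ θ} + R^φ_{θ φ θ} = (0) + (1) = 1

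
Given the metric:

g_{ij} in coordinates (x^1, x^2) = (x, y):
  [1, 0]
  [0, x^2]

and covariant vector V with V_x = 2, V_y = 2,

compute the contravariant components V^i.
Inverse metric (diagonal): g^{xx} = 1, g^{yy} = 1/x^2
V^i = g^{ij} V_j:
V^x = (1)(2) + (0)(2) = 2
V^y = (0)(2) + (1/x^2)(2) = 2/x^2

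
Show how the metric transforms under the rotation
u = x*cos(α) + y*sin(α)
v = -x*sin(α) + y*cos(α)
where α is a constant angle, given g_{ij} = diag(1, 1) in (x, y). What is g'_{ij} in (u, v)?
Invert the transformation: x = u*cos(α) - v*sin(α), y = u*sin(α) + v*cos(α)
g'_{ij} = (∂x^k/∂x'^i)(∂x^l/∂x'^j) g_{kl}; with g_{kl} = δ_{kl} this is Σ_k (∂x^k/∂x'^i)(∂x^k/∂x'^j).
Jacobian: ∂x/∂u = cos(α), ∂x/∂v = -sin(α), ∂y/∂u = sin(α), ∂y/∂v = cos(α)
g'_{uu} = (cos(α))(cos(α)) + (sin(α))(sin(α)) = 1
g'_{uv} = (cos(α))(-sin(α)) + (sin(α))(cos(α)) = 0
g'_{vv} = (-sin(α))(-sin(α)) + (cos(α))(cos(α)) = 1
g'_{ij} = diag(1, 1)
The Euclidean metric is invariant under rotations.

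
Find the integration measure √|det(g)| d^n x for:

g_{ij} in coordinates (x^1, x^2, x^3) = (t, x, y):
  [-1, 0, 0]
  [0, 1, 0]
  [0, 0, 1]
det(g) = -1
√|det(g)| = 1
Volume element: dV = 1 dt dx dy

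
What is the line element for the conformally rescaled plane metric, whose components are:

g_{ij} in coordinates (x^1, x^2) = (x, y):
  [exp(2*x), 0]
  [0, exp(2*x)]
ds^2 = g_{ij} dx^i dx^j; only the non-zero components contribute.
ds^2 = exp(2*x) dx^2 + exp(2*x) dy^2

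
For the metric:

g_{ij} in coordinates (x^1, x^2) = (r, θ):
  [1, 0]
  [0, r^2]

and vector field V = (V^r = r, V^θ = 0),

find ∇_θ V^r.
Non-zero Christoffel symbols:
Γ^r_{θ θ} = -r
Γ^θ_{r θ} = 1/r
∇_θ V^r = ∂_θ V^r + Γ^r_{θ j} V^j
  = (0) + (0)(r) + (-r)(0)
  = 0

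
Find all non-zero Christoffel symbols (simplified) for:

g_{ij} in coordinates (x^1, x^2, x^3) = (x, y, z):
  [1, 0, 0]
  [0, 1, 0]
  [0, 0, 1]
Using Γ^k_{ij} = (1/2) g^{km} (∂_i g_{mj} + ∂_j g_{mi} - ∂_m g_{ij}); the metric is diagonal, so only the m = k term contributes.
Every metric component is constant, so all ∂_m g_{ij} = 0 and every Christoffel symbol vanishes.
All Christoffel symbols are zero.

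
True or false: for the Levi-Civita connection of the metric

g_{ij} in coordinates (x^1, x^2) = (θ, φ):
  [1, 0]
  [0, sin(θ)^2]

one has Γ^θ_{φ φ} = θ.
Γ^θ_{φ φ} = (1/2) g^{θθ} (∂_φ g_{θφ} + ∂_φ g_{θφ} - ∂_θ g_{φφ}) = (1/2)(1)((0) + (0) - (sin(2*θ))) = -sin(2*θ)/2
This differs from the proposed value θ.
False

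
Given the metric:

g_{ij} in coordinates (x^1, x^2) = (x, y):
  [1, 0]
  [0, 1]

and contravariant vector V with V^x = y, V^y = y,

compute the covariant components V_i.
V_i = g_{ij} V^j:
V_x = (1)(y) + (0)(y) = y
V_y = (0)(y) + (1)(y) = y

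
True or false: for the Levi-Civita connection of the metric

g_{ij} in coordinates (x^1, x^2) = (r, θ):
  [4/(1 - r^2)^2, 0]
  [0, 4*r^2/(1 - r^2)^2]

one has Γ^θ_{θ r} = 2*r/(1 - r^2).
Γ^θ_{θ r} = (1/2) g^{θθ} (∂_θ g_{θr} + ∂_r g_{θθ} - ∂_θ g_{θr}) = (1/2)((1 - r^2)^2/(4*r^2))((0) + (-8*(r^3 + r)/(r^2 - 1)^3) - (0)) = (-r^2 - 1)/(r^3 - r)
This differs from the proposed value 2*r/(1 - r^2).
False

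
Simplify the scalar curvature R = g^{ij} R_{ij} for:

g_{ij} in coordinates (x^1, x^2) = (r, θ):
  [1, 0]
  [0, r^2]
Non-zero Christoffel symbols (Γ^k_{ij} = Γ^k_{ji}):
Γ^r_{θ θ} = -r
Γ^θ_{r θ} = 1/r
Ricci tensor (R_{ij} = R^k_{ikj}): R_{rr} = 0, R_{rθ} = 0, R_{θθ} = 0
Inverse metric: g^{rr} = 1, g^{θθ} = 1/r^2
R = g^{ij} R_{ij} = (1)(0) + (1/r^2)(0) = 0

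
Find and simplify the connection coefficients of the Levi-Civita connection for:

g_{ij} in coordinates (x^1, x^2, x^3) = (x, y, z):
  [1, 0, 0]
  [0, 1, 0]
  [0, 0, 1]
Using Γ^k_{ij} = (1/2) g^{km} (∂_i g_{mj} + ∂_j g_{mi} - ∂_m g_{ij}); the metric is diagonal, so only the m = k term contributes.
Every metric component is constant, so all ∂_m g_{ij} = 0 and every Christoffel symbol vanishes.
All Christoffel symbols are zero.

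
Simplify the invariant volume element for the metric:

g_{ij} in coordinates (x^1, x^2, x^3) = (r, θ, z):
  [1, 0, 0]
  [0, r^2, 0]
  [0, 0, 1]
det(g) = r^2
√|det(g)| = r
Volume element: dV = r dr dθ dz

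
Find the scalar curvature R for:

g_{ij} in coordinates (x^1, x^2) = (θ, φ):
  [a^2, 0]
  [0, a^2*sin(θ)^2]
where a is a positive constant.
Non-zero Christoffel symbols (Γ^k_{ij} = Γ^k_{ji}):
Γ^θ_{φ φ} = -sin(2*θ)/2
Γ^φ_{θ φ} = 1/tan(θ)
Ricci tensor (R_{ij} = R^k_{ikj}): R_{θθ} = 1, R_{θφ} = 0, R_{φφ} = sin(θ)^2
Inverse metric: g^{θθ} = 1/a^2, g^{φφ} = 1/(a^2*sin(θ)^2)
R = g^{ij} R_{ij} = (1/a^2)(1) + (1/(a^2*sin(θ)^2))(sin(θ)^2) = 2/a^2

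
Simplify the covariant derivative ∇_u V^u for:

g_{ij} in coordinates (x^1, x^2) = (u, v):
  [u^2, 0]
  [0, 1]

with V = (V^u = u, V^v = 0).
Non-zero Christoffel symbols:
Γ^u_{u u} = 1/u
∇_u V^u = ∂_u V^u + Γ^u_{u j} V^j
  = (1) + (1/u)(u) + (0)(0)
  = 2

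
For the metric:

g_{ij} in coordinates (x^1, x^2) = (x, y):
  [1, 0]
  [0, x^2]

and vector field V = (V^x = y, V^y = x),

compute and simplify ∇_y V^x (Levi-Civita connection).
Non-zero Christoffel symbols:
Γ^x_{y y} = -x
Γ^y_{x y} = 1/x
∇_y V^x = ∂_y V^x + Γ^x_{y j} V^j
  = (1) + (0)(y) + (-x)(x)
  = 1 - x^2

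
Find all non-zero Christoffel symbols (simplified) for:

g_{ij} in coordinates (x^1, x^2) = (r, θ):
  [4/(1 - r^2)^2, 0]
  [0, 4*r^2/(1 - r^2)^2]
Using Γ^k_{ij} = (1/2) g^{km} (∂_i g_{mj} + ∂_j g_{mi} - ∂_m g_{ij}); the metric is diagonal, so only the m = k term contributes.
Non-zero symbols (using the symmetry Γ^k_{ij} = Γ^k_{ji}):
Γ^r_{r r} = (1/2) g^{rr} (∂_r g_{rr} + ∂_r g_{rr} - ∂_r g_{rr}) = (1/2)((1 - r^2)^2/4)((16*r/(1 - r^2)^3) + (16*r/(1 - r^2)^3) - (16*r/(1 - r^2)^3)) = 2*r/(1 - r^2)
Γ^r_{θ θ} = (1/2) g^{rr} (∂_θ g_{rθ} + ∂_θ g_{rθ} - ∂_r g_{θθ}) = (1/2)((1 - r^2)^2/4)((0) + (0) - (-8*(r^3 + r)/(r^2 - 1)^3)) = (r^3 + r)/(r^2 - 1)
Γ^θ_{r θ} = (1/2) g^{θθ} (∂_r g_{θθ} + ∂_θ g_{θr} - ∂_θ g_{rθ}) = (1/2)((1 - r^2)^2/(4*r^2))((-8*(r^3 + r)/(r^2 - 1)^3) + (0) - (0)) = (-r^2 - 1)/(r^3 - r)
All other Christoffel symbols are zero.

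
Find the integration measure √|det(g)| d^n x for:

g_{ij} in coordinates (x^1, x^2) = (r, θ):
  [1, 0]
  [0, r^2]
det(g) = r^2
√|det(g)| = r
Volume element: dV = r dr dθ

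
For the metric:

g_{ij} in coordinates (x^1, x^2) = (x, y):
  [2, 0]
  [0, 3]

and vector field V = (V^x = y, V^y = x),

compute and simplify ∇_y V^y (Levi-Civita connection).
All Christoffel symbols are zero.
∇_y V^y = ∂_y V^y + Γ^y_{y j} V^j
  = (0) + (0)(y) + (0)(x)
  = 0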